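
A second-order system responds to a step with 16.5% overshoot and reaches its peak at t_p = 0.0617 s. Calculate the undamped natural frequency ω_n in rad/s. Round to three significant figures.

ω_n ≈ 58.7 rad/s

From the overshoot, ζ = −ln(OS)/√(π²+ln²(OS)) = 0.498.
t_p = π/ω_d ⇒ ω_d = 50.9 rad/s; then ω_n = ω_d/√(1−ζ²) = 58.7 rad/s.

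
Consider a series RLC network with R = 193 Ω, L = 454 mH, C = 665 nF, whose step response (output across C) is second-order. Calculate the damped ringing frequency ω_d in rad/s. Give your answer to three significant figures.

ω_d ≈ 1810 rad/s

For a series RLC circuit (capacitor voltage as output), ω_n = 1/√(LC) = 1/√(454 mH · 665 nF) = 1820 rad/s.
ζ = (R/2)·√(C/L) = (193/2)·√(665 nF/454 mH) = 0.117.
ω_d = 1820·√(1 − 0.117²) = 1810 rad/s.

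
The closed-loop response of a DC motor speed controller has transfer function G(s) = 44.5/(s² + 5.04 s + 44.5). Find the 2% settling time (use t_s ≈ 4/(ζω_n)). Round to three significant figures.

ω_n = √44.5 = 6.67 rad/s; ζ = 5.04/(2·6.67) = 0.378.
t_s ≈ 4/(ζω_n) = 4/(0.378·6.67) = 1.59 s.

t_s ≈ 1.59 s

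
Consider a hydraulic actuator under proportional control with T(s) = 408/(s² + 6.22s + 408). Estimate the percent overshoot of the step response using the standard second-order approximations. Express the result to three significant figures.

%OS ≈ 61.3%

Comparing the denominator to s² + 2ζω_n s + ω_n²: ω_n = √408 = 20.2 rad/s, and 2ζω_n = 6.22 so ζ = 6.22/(2·20.2) = 0.154.
%OS = 100·exp(−πζ/√(1−ζ²)) = 61.3%.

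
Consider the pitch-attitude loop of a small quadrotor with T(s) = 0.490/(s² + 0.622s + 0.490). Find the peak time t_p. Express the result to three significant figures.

t_p ≈ 5.01 s

Comparing the denominator to s² + 2ζω_n s + ω_n²: ω_n = √0.490 = 0.700 rad/s, and 2ζω_n = 0.622 so ζ = 0.622/(2·0.700) = 0.444.
The damped frequency ω_d = ω_n√(1−ζ²) = 0.627 rad/s. Then t_p = π/ω_d = 5.01 s.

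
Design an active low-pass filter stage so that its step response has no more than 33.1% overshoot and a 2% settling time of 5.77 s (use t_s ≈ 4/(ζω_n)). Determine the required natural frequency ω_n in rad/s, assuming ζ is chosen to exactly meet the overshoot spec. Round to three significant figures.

ζ = −ln(OS)/√(π² + (ln OS)²). With OS = 0.331, ln OS = −1.106 and ζ = 1.106/3.330 = 0.332.
From t_s ≈ 4/(ζω_n): ω_n = 4/(ζ·t_s) = 4/(0.332·5.77) = 2.09 rad/s.

ω_n ≈ 2.09 rad/s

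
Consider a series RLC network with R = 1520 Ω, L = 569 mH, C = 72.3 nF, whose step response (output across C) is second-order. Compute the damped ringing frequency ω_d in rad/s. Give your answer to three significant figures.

For a series RLC circuit (capacitor voltage as output), ω_n = 1/√(LC) = 1/√(569 mH · 72.3 nF) = 4930 rad/s.
ζ = (R/2)·√(C/L) = (1520/2)·√(72.3 nF/569 mH) = 0.271.
ω_d = ω_n√(1−ζ²) = 4750 rad/s.

ω_d ≈ 4750 rad/s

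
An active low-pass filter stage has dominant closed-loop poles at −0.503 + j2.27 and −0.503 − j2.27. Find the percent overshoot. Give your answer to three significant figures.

With σ = 0.503, ω_d = 2.27: ω_n = √(σ²+ω_d²) = 2.33 rad/s, ζ = σ/ω_n = 0.216.
%OS = 100 e^{−πζ/√(1−ζ²)} with ζ = 0.216 gives 49.9%.

%OS ≈ 49.9%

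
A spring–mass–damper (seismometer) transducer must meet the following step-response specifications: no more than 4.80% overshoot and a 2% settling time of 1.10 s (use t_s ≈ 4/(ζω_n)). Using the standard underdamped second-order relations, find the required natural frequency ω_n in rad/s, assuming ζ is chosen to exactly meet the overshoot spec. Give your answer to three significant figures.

From %OS = 100·exp(−πζ/√(1−ζ²)), invert to get ζ = −ln(OS)/√(π² + ln²(OS)) with OS = 0.0480.
−ln 0.0480 = 3.037, so ζ = 3.037/√(π² + 9.221) = 0.695.
Then ω_n = 4/(ζ t_s) = 4/(0.695 × 1.10) = 5.23 rad/s.

ω_n ≈ 5.23 rad/s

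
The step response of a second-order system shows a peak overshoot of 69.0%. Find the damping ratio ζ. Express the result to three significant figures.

ζ ≈ 0.117

From %OS = 100·exp(−πζ/√(1−ζ²)), invert to get ζ = −ln(OS)/√(π² + ln²(OS)) with OS = 0.690.
−ln 0.690 = 0.3711, so ζ = 0.3711/√(π² + 0.1377) = 0.117.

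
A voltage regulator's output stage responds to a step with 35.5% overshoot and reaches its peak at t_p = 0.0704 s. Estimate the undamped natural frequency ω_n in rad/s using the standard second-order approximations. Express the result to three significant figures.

ζ from %OS: ζ = |ln 0.355|/√(π²+ln²0.355) = 0.313.
From t_p = π/ω_d, ω_d = π/0.0704 = 44.6 rad/s, so ω_n = ω_d/√(1−ζ²) = 47.0 rad/s.

ω_n ≈ 47.0 rad/s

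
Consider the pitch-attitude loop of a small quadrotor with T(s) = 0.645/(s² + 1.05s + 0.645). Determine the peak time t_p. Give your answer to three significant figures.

ω_n = √0.645 = 0.803 rad/s; ζ = 1.05/(2·0.803) = 0.654.
ω_d = ω_n√(1−ζ²) = 0.608 rad/s. Then t_p = π/ω_d = 5.17 s.

t_p ≈ 5.17 s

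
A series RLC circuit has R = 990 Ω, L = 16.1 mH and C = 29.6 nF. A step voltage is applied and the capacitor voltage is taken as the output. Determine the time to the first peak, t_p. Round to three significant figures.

t_p ≈ 0.0000925 s

For a series RLC circuit (capacitor voltage as output), ω_n = 1/√(LC) = 1/√(16.1 mH · 29.6 nF) = 45800 rad/s.
ζ = (R/2)·√(C/L) = (990/2)·√(29.6 nF/16.1 mH) = 0.671.
ω_d = 45800·√(1 − 0.671²) = 34000 rad/s. t_p = π/ω_d = 0.0000925 s.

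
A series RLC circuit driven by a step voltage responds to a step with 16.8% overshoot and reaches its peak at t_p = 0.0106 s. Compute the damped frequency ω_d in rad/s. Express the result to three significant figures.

t_p = π/ω_d, so ω_d = π/0.0106 = 296 rad/s.

ω_d ≈ 296 rad/s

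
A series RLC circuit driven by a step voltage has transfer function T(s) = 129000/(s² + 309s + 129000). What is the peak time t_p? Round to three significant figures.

t_p ≈ 0.00969 s

Comparing the denominator to s² + 2ζω_n s + ω_n²: ω_n = √129000 = 359 rad/s, and 2ζω_n = 309 so ζ = 309/(2·359) = 0.430.
ω_d = ω_n√(1−ζ²) = 324 rad/s. Then t_p = π/ω_d = 0.00969 s.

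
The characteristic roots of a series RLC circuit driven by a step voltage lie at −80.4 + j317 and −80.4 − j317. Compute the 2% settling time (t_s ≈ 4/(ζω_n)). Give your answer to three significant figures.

For poles at −σ ± jω_d, ζω_n = σ = 80.4, so t_s ≈ 4/σ = 0.0498 s.

t_s ≈ 0.0498 s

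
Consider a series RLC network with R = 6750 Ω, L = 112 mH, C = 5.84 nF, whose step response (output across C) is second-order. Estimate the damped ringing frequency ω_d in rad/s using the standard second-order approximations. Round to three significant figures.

ω_d ≈ 24900 rad/s

For a series RLC circuit (capacitor voltage as output), ω_n = 1/√(LC) = 1/√(112 mH · 5.84 nF) = 39100 rad/s.
ζ = (R/2)·√(C/L) = (6750/2)·√(5.84 nF/112 mH) = 0.771.
ω_d = ω_n√(1−ζ²) = 24900 rad/s.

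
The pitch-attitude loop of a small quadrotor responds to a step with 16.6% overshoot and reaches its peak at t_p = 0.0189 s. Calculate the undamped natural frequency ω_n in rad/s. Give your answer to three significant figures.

The overshoot fixes ζ = −ln(OS)/√(π²+ln²(OS)) = 0.496.
t_p = π/ω_d ⇒ ω_d = 166 rad/s; then ω_n = ω_d/√(1−ζ²) = 191 rad/s.

ω_n ≈ 191 rad/s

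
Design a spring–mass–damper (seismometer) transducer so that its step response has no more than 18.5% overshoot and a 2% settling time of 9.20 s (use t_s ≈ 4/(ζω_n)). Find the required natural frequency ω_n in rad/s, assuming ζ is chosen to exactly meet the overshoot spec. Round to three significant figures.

From %OS = 100·exp(−πζ/√(1−ζ²)), invert to get ζ = −ln(OS)/√(π² + ln²(OS)) with OS = 0.185.
−ln 0.185 = 1.687, so ζ = 1.687/√(π² + 2.847) = 0.473.
From t_s ≈ 4/(ζω_n): ω_n = 4/(ζ·t_s) = 4/(0.473·9.20) = 0.919 rad/s.

ω_n ≈ 0.919 rad/s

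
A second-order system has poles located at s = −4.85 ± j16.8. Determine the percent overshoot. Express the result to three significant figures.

%OS ≈ 40.4%

|pole| = ω_n = √(4.85² + 16.8²) = 17.5 rad/s; ζ = cos θ = σ/ω_n = 0.277.
Overshoot: exp(−π·0.277/√(1−0.277²)) = 0.404, i.e. 40.4%.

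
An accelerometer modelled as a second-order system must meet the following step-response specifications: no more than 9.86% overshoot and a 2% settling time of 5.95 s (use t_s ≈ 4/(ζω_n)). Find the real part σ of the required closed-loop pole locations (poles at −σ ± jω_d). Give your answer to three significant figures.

The settling-time spec alone fixes σ = ζω_n = 4/t_s = 4/5.95 = 0.672.
(Overshoot then fixes ζ = 0.594 and hence ω_d = σ·√(1−ζ²)/ζ = 0.912 rad/s.)

σ ≈ 0.672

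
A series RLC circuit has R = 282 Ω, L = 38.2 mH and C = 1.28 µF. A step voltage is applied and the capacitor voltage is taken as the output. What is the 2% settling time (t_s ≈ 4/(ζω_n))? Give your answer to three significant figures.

t_s ≈ 0.00108 s

For a series RLC circuit (capacitor voltage as output), ω_n = 1/√(LC) = 1/√(38.2 mH · 1.28 µF) = 4520 rad/s.
ζ = (R/2)·√(C/L) = (282/2)·√(1.28 µF/38.2 mH) = 0.816.
t_s ≈ 4/(ζω_n) = 0.00108 s.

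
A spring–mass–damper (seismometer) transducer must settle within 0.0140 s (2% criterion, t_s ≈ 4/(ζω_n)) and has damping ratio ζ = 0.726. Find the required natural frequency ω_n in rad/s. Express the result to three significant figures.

ω_n ≈ 394 rad/s

Rearranging t_s ≈ 4/(ζω_n) gives ω_n = 4/(ζ·t_s) = 4/(0.726 × 0.0140) = 394 rad/s.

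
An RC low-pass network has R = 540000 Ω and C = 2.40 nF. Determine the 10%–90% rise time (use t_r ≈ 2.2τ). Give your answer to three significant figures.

t_r ≈ 0.00285 s

τ = RC = 540000 × 2.40 nF = 0.00130 s.
t_r ≈ 2.2τ = 0.00285 s.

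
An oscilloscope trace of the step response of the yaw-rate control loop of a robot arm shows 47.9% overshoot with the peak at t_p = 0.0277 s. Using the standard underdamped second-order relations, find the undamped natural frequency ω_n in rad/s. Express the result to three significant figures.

The overshoot fixes ζ = −ln(OS)/√(π²+ln²(OS)) = 0.228.
From t_p = π/ω_d, ω_d = π/0.0277 = 113 rad/s, so ω_n = ω_d/√(1−ζ²) = 116 rad/s.

ω_n ≈ 116 rad/s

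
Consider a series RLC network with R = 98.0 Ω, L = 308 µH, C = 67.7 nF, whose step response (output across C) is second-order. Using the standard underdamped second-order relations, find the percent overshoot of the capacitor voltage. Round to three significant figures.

%OS ≈ 3.61%

For a series RLC circuit (capacitor voltage as output), ω_n = 1/√(LC) = 1/√(308 µH · 67.7 nF) = 219000 rad/s.
ζ = (R/2)·√(C/L) = (98.0/2)·√(67.7 nF/308 µH) = 0.726.
Overshoot: exp(−π·0.726/√(1−0.726²)) = 0.0361, i.e. 3.61%.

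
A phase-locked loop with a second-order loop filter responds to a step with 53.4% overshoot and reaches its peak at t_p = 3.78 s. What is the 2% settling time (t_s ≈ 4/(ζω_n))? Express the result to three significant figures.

ζ from %OS: ζ = |ln 0.534|/√(π²+ln²0.534) = 0.196.
t_p = π/ω_d ⇒ ω_d = 0.831 rad/s; then ω_n = ω_d/√(1−ζ²) = 0.848 rad/s.
t_s ≈ 4/(ζω_n) = 4/(0.196·0.848) = 24.1 s.

t_s ≈ 24.1 s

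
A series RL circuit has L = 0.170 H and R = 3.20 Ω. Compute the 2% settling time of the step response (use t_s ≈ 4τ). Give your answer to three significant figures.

t_s ≈ 0.212 s

τ = L/R = 0.170/3.20 = 0.0531 s.
t_s ≈ 4τ = 0.212 s.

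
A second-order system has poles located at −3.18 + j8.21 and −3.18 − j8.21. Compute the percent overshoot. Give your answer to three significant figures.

%OS ≈ 29.6%

|pole| = ω_n = √(3.18² + 8.21²) = 8.80 rad/s; ζ = cos θ = σ/ω_n = 0.361.
Overshoot: exp(−π·0.361/√(1−0.361²)) = 0.296, i.e. 29.6%.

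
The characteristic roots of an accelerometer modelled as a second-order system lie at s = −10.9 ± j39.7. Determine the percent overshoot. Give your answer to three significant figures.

%OS ≈ 42.2%

The poles are at −σ ± jω_d with σ = 10.9 and ω_d = 39.7, so ω_n = √(σ²+ω_d²) = 41.2 rad/s and ζ = σ/ω_n = 0.265.
%OS = 100·exp(−πζ/√(1−ζ²)) = 42.2%.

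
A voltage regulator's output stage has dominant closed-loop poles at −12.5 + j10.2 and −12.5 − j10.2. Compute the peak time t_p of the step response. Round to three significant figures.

t_p = π/ω_d with ω_d = 10.2 (the imaginary part), so t_p = 0.308 s.

t_p ≈ 0.308 s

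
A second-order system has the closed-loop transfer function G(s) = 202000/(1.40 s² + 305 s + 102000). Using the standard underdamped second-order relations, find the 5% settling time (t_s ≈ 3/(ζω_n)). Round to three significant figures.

t_s ≈ 0.0275 s

Dividing through by 1.40: denominator becomes s² + 217.9 s + 72860.
So ω_n = √72860 = 270 rad/s and ζ = 217.9/(2·270) = 0.404.
t_s ≈ 3/(ζω_n) = 0.0275 s.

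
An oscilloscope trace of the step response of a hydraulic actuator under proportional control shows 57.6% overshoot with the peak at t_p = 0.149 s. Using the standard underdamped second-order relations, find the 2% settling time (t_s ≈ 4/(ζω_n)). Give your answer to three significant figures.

The overshoot fixes ζ = −ln(OS)/√(π²+ln²(OS)) = 0.173.
t_p = π/ω_d ⇒ ω_d = 21.1 rad/s; then ω_n = ω_d/√(1−ζ²) = 21.4 rad/s.
t_s ≈ 4/(ζω_n) = 4/(0.173·21.4) = 1.08 s.

t_s ≈ 1.08 s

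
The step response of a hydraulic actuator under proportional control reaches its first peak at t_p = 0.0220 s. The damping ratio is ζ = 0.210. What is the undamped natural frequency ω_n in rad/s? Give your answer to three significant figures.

ω_n ≈ 146 rad/s

Peak time t_p = π/ω_d, so ω_d = π/t_p = π/0.0220 = 143 rad/s.
ω_n = ω_d/√(1−ζ²) = 143/√0.956 = 146 rad/s.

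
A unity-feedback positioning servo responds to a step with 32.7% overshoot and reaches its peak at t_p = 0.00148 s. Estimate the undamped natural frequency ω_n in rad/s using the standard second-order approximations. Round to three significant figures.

ω_n ≈ 2250 rad/s

From the overshoot, ζ = −ln(OS)/√(π²+ln²(OS)) = 0.335.
From t_p = π/ω_d, ω_d = π/0.00148 = 2120 rad/s, so ω_n = ω_d/√(1−ζ²) = 2250 rad/s.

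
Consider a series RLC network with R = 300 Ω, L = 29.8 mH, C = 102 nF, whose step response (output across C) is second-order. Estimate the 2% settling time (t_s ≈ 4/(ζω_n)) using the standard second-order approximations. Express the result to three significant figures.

For a series RLC circuit (capacitor voltage as output), ω_n = 1/√(LC) = 1/√(29.8 mH · 102 nF) = 18100 rad/s.
ζ = (R/2)·√(C/L) = (300/2)·√(102 nF/29.8 mH) = 0.278.
t_s ≈ 4/(ζω_n) = 0.000795 s.

t_s ≈ 0.000795 s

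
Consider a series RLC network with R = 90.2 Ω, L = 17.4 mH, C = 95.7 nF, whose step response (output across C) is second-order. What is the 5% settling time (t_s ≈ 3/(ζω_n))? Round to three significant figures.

For a series RLC circuit (capacitor voltage as output), ω_n = 1/√(LC) = 1/√(17.4 mH · 95.7 nF) = 24500 rad/s.
ζ = (R/2)·√(C/L) = (90.2/2)·√(95.7 nF/17.4 mH) = 0.106.
t_s ≈ 3/(ζω_n) = 0.00116 s.

t_s ≈ 0.00116 s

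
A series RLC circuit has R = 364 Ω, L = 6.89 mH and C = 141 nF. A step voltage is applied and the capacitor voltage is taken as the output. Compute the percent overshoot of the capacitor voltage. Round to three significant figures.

For a series RLC circuit (capacitor voltage as output), ω_n = 1/√(LC) = 1/√(6.89 mH · 141 nF) = 32100 rad/s.
ζ = (R/2)·√(C/L) = (364/2)·√(141 nF/6.89 mH) = 0.823.
%OS = 100 e^{−πζ/√(1−ζ²)} with ζ = 0.823 gives 1.05%.

%OS ≈ 1.05%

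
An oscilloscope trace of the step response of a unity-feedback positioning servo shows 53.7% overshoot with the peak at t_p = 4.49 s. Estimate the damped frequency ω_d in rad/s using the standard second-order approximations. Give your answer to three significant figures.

ω_d ≈ 0.700 rad/s

t_p = π/ω_d, so ω_d = π/4.49 = 0.700 rad/s.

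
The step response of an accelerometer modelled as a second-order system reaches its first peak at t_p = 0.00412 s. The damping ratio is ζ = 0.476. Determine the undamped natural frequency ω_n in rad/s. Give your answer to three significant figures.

Peak time t_p = π/ω_d, so ω_d = π/t_p = π/0.00412 = 763 rad/s.
ω_n = ω_d/√(1−ζ²) = 763/√0.773 = 867 rad/s.

ω_n ≈ 867 rad/s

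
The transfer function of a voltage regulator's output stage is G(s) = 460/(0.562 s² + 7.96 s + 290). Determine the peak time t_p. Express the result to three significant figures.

Dividing through by 0.562: denominator becomes s² + 14.16 s + 516.0.
So ω_n = √516.0 = 22.7 rad/s and ζ = 14.16/(2·22.7) = 0.312.
ω_d = 22.7·√(1 − 0.312²) = 21.6 rad/s. t_p = π/ω_d = 0.146 s.

t_p ≈ 0.146 s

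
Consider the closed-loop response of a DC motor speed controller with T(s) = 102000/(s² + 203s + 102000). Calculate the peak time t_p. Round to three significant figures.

ω_n = √102000 = 319 rad/s; ζ = 203/(2·319) = 0.318.
The damped frequency ω_d = ω_n√(1−ζ²) = 303 rad/s. Then t_p = π/ω_d = 0.0104 s.

t_p ≈ 0.0104 s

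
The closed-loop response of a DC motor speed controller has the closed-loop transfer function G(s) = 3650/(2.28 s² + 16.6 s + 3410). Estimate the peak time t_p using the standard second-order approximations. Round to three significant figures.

Dividing through by 2.28: denominator becomes s² + 7.281 s + 1496.
So ω_n = √1496 = 38.7 rad/s and ζ = 7.281/(2·38.7) = 0.0941.
ω_d = 38.7·√(1 − 0.0941²) = 38.5 rad/s. t_p = π/ω_d = 0.0816 s.

t_p ≈ 0.0816 s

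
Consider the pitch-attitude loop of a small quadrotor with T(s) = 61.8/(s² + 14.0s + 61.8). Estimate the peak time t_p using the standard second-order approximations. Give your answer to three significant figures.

Matching coefficients with s² + 2ζω_n s + ω_n² gives ω_n² = 61.8 ⇒ ω_n = 7.86 rad/s, and ζ = 14.0/(2ω_n) = 0.890.
ω_d = 7.86·√(1 − 0.890²) = 3.58 rad/s. Then t_p = π/ω_d = 0.878 s.

t_p ≈ 0.878 s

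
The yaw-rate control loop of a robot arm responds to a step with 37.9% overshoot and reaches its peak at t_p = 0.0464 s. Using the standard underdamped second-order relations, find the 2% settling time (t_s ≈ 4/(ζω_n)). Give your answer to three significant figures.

t_s ≈ 0.191 s

ζ from %OS: ζ = |ln 0.379|/√(π²+ln²0.379) = 0.295.
From t_p = π/ω_d, ω_d = π/0.0464 = 67.7 rad/s, so ω_n = ω_d/√(1−ζ²) = 70.9 rad/s.
t_s ≈ 4/(ζω_n) = 4/(0.295·70.9) = 0.191 s.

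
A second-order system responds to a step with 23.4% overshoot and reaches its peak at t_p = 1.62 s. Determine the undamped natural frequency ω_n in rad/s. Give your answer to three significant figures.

The overshoot fixes ζ = −ln(OS)/√(π²+ln²(OS)) = 0.420.
t_p = π/ω_d ⇒ ω_d = 1.94 rad/s; then ω_n = ω_d/√(1−ζ²) = 2.14 rad/s.

ω_n ≈ 2.14 rad/s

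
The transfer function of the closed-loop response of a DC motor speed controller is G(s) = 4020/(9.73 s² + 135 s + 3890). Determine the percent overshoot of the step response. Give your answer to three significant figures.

Dividing through by 9.73: denominator becomes s² + 13.87 s + 399.8.
So ω_n = √399.8 = 20.0 rad/s and ζ = 13.87/(2·20.0) = 0.347.
Overshoot: exp(−π·0.347/√(1−0.347²)) = 0.313, i.e. 31.3%.

%OS ≈ 31.3%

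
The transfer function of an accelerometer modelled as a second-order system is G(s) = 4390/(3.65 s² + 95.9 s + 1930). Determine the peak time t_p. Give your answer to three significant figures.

Dividing through by 3.65: denominator becomes s² + 26.27 s + 528.8.
So ω_n = √528.8 = 23.0 rad/s and ζ = 26.27/(2·23.0) = 0.571.
ω_d = ω_n√(1−ζ²) = 18.9 rad/s. t_p = π/ω_d = 0.166 s.

t_p ≈ 0.166 s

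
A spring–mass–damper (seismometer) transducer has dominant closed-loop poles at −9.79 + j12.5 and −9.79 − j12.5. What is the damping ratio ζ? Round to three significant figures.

|pole| = ω_n = √(9.79² + 12.5²) = 15.9 rad/s; ζ = cos θ = σ/ω_n = 0.617.

ζ ≈ 0.617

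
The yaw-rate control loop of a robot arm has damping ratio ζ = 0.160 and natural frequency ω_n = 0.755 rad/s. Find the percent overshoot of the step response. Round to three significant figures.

%OS ≈ 60.1%

For an underdamped second-order system, %OS = 100·exp(−πζ/√(1−ζ²)).
πζ/√(1−ζ²) = π·0.160/√(1−0.0256) = 0.5092, so %OS = 100·e^(−0.5092) = 60.1%.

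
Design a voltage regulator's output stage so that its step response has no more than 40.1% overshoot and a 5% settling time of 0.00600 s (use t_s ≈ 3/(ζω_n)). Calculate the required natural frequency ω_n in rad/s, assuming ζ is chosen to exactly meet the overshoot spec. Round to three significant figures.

ω_n ≈ 1790 rad/s

ζ = −ln(OS)/√(π² + (ln OS)²). With OS = 0.401, ln OS = −0.9138 and ζ = 0.9138/3.272 = 0.279.
Then ω_n = 3/(ζ t_s) = 3/(0.279 × 0.00600) = 1790 rad/s.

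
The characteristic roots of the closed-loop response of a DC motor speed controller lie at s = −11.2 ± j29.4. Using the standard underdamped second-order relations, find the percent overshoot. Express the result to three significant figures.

%OS ≈ 30.2%

The poles are at −σ ± jω_d with σ = 11.2 and ω_d = 29.4, so ω_n = √(σ²+ω_d²) = 31.5 rad/s and ζ = σ/ω_n = 0.356.
%OS = 100·exp(−πζ/√(1−ζ²)) = 30.2%.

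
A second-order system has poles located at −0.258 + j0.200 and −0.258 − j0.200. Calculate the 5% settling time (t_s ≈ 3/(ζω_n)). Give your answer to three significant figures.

For poles at −σ ± jω_d, ζω_n = σ = 0.258, so t_s ≈ 3/σ = 11.6 s.

t_s ≈ 11.6 s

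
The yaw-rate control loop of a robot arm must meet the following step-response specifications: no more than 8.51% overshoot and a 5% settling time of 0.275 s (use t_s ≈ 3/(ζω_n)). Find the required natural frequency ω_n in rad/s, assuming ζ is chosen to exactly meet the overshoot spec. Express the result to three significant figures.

ω_n ≈ 17.7 rad/s

Inverting the overshoot relation: ζ = |ln 0.0851|/√(π² + ln²0.0851) = 0.617.
Then ω_n = 3/(ζ t_s) = 3/(0.617 × 0.275) = 17.7 rad/s.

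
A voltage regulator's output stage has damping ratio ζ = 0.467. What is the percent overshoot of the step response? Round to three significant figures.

%OS ≈ 19.0%

For an underdamped second-order system, %OS = 100·exp(−πζ/√(1−ζ²)).
πζ/√(1−ζ²) = π·0.467/√(1−0.218) = 1.659, so %OS = 100·e^(−1.659) = 19.0%.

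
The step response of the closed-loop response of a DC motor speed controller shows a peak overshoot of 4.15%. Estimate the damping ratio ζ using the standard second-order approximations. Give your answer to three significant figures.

ζ = −ln(OS)/√(π² + (ln OS)²). With OS = 0.0415, ln OS = −3.182 and ζ = 3.182/4.472 = 0.712.

ζ ≈ 0.712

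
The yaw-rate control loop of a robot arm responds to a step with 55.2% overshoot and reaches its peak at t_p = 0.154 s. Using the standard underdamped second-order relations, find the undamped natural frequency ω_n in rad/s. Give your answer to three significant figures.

From the overshoot, ζ = −ln(OS)/√(π²+ln²(OS)) = 0.186.
t_p = π/ω_d ⇒ ω_d = 20.4 rad/s; then ω_n = ω_d/√(1−ζ²) = 20.8 rad/s.

ω_n ≈ 20.8 rad/s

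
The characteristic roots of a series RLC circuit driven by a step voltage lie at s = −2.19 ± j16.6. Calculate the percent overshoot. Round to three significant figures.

%OS ≈ 66.1%

|pole| = ω_n = √(2.19² + 16.6²) = 16.7 rad/s; ζ = cos θ = σ/ω_n = 0.131.
%OS = 100·exp(−πζ/√(1−ζ²)) = 66.1%.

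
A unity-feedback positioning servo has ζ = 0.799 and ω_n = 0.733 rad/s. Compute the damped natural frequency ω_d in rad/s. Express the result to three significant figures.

ω_d = ω_n√(1−ζ²) = 0.733·√0.362 = 0.441 rad/s.

ω_d ≈ 0.441 rad/s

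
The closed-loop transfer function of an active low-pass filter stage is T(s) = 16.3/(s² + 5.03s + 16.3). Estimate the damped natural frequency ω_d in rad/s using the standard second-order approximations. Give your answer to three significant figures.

ω_d ≈ 3.16 rad/s

Matching coefficients with s² + 2ζω_n s + ω_n² gives ω_n² = 16.3 ⇒ ω_n = 4.04 rad/s, and ζ = 5.03/(2ω_n) = 0.623.
ω_d = ω_n√(1−ζ²) = 3.16 rad/s.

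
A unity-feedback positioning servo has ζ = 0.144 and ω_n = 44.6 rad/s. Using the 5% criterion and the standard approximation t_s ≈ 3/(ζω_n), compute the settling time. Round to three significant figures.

t_s ≈ 3/(ζω_n) = 3/(0.144 × 44.6) = 0.467 s.

t_s ≈ 0.467 s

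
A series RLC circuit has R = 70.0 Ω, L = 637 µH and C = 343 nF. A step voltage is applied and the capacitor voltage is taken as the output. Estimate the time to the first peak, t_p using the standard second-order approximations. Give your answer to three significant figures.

t_p ≈ 0.0000796 s

For a series RLC circuit (capacitor voltage as output), ω_n = 1/√(LC) = 1/√(637 µH · 343 nF) = 67700 rad/s.
ζ = (R/2)·√(C/L) = (70.0/2)·√(343 nF/637 µH) = 0.812.
The damped frequency ω_d = ω_n√(1−ζ²) = 39500 rad/s. t_p = π/ω_d = 0.0000796 s.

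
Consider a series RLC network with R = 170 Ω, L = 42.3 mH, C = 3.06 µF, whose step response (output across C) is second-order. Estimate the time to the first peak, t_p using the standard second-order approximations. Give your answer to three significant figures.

For a series RLC circuit (capacitor voltage as output), ω_n = 1/√(LC) = 1/√(42.3 mH · 3.06 µF) = 2780 rad/s.
ζ = (R/2)·√(C/L) = (170/2)·√(3.06 µF/42.3 mH) = 0.723.
ω_d = ω_n√(1−ζ²) = 1920 rad/s. t_p = π/ω_d = 0.00164 s.

t_p ≈ 0.00164 s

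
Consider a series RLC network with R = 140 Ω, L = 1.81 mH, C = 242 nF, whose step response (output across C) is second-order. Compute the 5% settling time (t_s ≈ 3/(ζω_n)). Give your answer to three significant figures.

For a series RLC circuit (capacitor voltage as output), ω_n = 1/√(LC) = 1/√(1.81 mH · 242 nF) = 47800 rad/s.
ζ = (R/2)·√(C/L) = (140/2)·√(242 nF/1.81 mH) = 0.809.
t_s ≈ 3/(ζω_n) = 0.0000776 s.

t_s ≈ 0.0000776 s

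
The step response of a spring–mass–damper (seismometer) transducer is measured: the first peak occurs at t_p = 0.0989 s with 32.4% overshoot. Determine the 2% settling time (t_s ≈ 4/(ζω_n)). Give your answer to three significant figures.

ζ from %OS: ζ = |ln 0.324|/√(π²+ln²0.324) = 0.338.
From t_p = π/ω_d, ω_d = π/0.0989 = 31.8 rad/s, so ω_n = ω_d/√(1−ζ²) = 33.7 rad/s.
t_s ≈ 4/(ζω_n) = 4/(0.338·33.7) = 0.351 s.

t_s ≈ 0.351 s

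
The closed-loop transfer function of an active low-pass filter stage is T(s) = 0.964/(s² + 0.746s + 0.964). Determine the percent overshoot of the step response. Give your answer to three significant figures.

%OS ≈ 27.5%

Matching coefficients with s² + 2ζω_n s + ω_n² gives ω_n² = 0.964 ⇒ ω_n = 0.982 rad/s, and ζ = 0.746/(2ω_n) = 0.380.
%OS = 100 e^{−πζ/√(1−ζ²)} with ζ = 0.380 gives 27.5%.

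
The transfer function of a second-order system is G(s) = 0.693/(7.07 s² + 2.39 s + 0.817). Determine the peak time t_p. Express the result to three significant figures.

Dividing through by 7.07: denominator becomes s² + 0.3380 s + 0.1156.
So ω_n = √0.1156 = 0.340 rad/s and ζ = 0.3380/(2·0.340) = 0.497.
ω_d = 0.340·√(1 − 0.497²) = 0.295 rad/s. t_p = π/ω_d = 10.7 s.

t_p ≈ 10.7 s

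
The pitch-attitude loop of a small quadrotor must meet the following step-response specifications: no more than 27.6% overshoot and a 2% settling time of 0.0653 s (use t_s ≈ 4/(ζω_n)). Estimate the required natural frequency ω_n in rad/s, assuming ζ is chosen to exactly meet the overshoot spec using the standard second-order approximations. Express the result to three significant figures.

ω_n ≈ 162 rad/s

From %OS = 100·exp(−πζ/√(1−ζ²)), invert to get ζ = −ln(OS)/√(π² + ln²(OS)) with OS = 0.276.
−ln 0.276 = 1.287, so ζ = 1.287/√(π² + 1.657) = 0.379.
From t_s ≈ 4/(ζω_n): ω_n = 4/(ζ·t_s) = 4/(0.379·0.0653) = 162 rad/s.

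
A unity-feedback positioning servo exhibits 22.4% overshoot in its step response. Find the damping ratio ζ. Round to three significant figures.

ζ ≈ 0.430

From %OS = 100·exp(−πζ/√(1−ζ²)), invert to get ζ = −ln(OS)/√(π² + ln²(OS)) with OS = 0.224.
−ln 0.224 = 1.496, so ζ = 1.496/√(π² + 2.238) = 0.430.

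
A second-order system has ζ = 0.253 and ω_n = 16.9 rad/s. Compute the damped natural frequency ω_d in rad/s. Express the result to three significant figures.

ω_d ≈ 16.4 rad/s

ω_d = ω_n√(1−ζ²) = 16.9·√0.936 = 16.4 rad/s.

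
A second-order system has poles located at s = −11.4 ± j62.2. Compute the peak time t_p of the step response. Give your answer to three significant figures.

t_p = π/ω_d with ω_d = 62.2 (the imaginary part), so t_p = 0.0505 s.

t_p ≈ 0.0505 s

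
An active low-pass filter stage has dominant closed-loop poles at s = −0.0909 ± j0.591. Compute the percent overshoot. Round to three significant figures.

%OS ≈ 61.7%

With σ = 0.0909, ω_d = 0.591: ω_n = √(σ²+ω_d²) = 0.598 rad/s, ζ = σ/ω_n = 0.152.
%OS = 100·exp(−πζ/√(1−ζ²)) = 61.7%.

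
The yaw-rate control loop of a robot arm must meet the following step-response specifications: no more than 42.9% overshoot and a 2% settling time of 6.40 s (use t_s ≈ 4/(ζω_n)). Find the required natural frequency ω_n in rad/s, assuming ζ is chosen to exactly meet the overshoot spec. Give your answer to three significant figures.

ω_n ≈ 2.40 rad/s

Inverting the overshoot relation: ζ = |ln 0.429|/√(π² + ln²0.429) = 0.260.
From t_s ≈ 4/(ζω_n): ω_n = 4/(ζ·t_s) = 4/(0.260·6.40) = 2.40 rad/s.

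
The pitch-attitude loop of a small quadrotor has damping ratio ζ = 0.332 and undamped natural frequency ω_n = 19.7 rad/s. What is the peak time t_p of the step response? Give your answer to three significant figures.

The damped frequency is ω_d = ω_n√(1−ζ²) = 19.7·√(1−0.110) = 18.6 rad/s.
Peak time t_p = π/ω_d = π/18.6 = 0.169 s.

t_p ≈ 0.169 s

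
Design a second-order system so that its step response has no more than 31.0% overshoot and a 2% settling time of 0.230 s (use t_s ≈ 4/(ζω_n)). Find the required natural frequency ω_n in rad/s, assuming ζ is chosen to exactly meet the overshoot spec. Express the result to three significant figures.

Inverting the overshoot relation: ζ = |ln 0.310|/√(π² + ln²0.310) = 0.349.
Then ω_n = 4/(ζ t_s) = 4/(0.349 × 0.230) = 49.8 rad/s.

ω_n ≈ 49.8 rad/s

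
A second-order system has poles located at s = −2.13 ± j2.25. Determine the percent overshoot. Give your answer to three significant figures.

The poles are at −σ ± jω_d with σ = 2.13 and ω_d = 2.25, so ω_n = √(σ²+ω_d²) = 3.10 rad/s and ζ = σ/ω_n = 0.687.
%OS = 100·exp(−πζ/√(1−ζ²)) = 5.11%.

%OS ≈ 5.11%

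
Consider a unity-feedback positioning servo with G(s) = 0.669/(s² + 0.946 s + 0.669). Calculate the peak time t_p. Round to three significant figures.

Comparing the denominator to s² + 2ζω_n s + ω_n²: ω_n = √0.669 = 0.818 rad/s, and 2ζω_n = 0.946 so ζ = 0.946/(2·0.818) = 0.578.
The damped frequency ω_d = ω_n√(1−ζ²) = 0.667 rad/s. Then t_p = π/ω_d = 4.71 s.

t_p ≈ 4.71 s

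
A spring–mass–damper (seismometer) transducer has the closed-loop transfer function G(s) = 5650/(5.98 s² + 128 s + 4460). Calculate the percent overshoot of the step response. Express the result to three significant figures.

Dividing through by 5.98: denominator becomes s² + 21.40 s + 745.8.
So ω_n = √745.8 = 27.3 rad/s and ζ = 21.40/(2·27.3) = 0.392.
Overshoot: exp(−π·0.392/√(1−0.392²)) = 0.262, i.e. 26.2%.

%OS ≈ 26.2%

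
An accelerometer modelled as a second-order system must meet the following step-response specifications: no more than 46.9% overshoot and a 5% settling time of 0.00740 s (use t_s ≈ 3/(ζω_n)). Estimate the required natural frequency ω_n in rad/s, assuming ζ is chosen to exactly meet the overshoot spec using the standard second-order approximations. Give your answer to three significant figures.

ω_n ≈ 1730 rad/s

From %OS = 100·exp(−πζ/√(1−ζ²)), invert to get ζ = −ln(OS)/√(π² + ln²(OS)) with OS = 0.469.
−ln 0.469 = 0.7572, so ζ = 0.7572/√(π² + 0.5733) = 0.234.
Then ω_n = 3/(ζ t_s) = 3/(0.234 × 0.00740) = 1730 rad/s.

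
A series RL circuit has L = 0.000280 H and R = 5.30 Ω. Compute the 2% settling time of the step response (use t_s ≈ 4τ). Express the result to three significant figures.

τ = L/R = 0.000280/5.30 = 0.0000528 s.
t_s ≈ 4τ = 0.000211 s.

t_s ≈ 0.000211 s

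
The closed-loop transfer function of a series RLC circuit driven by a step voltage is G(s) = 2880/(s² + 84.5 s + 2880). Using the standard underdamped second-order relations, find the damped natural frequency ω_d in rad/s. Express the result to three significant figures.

Comparing the denominator to s² + 2ζω_n s + ω_n²: ω_n = √2880 = 53.7 rad/s, and 2ζω_n = 84.5 so ζ = 84.5/(2·53.7) = 0.787.
ω_d = ω_n√(1−ζ²) = 33.1 rad/s.

ω_d ≈ 33.1 rad/s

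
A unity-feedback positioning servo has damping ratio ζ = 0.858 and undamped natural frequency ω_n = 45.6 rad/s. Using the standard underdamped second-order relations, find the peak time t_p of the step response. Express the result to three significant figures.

The damped frequency is ω_d = ω_n√(1−ζ²) = 45.6·√(1−0.736) = 23.4 rad/s.
Peak time t_p = π/ω_d = π/23.4 = 0.134 s.

t_p ≈ 0.134 s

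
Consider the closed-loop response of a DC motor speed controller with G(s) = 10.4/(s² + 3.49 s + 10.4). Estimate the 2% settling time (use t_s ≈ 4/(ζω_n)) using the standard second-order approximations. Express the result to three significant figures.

t_s ≈ 2.29 s

ω_n = √10.4 = 3.22 rad/s; ζ = 3.49/(2·3.22) = 0.541.
t_s ≈ 4/(ζω_n) = 4/(0.541·3.22) = 2.29 s.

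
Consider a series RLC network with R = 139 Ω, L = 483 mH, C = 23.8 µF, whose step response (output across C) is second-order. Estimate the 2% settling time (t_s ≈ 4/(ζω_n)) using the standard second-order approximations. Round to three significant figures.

t_s ≈ 0.0278 s

For a series RLC circuit (capacitor voltage as output), ω_n = 1/√(LC) = 1/√(483 mH · 23.8 µF) = 295 rad/s.
ζ = (R/2)·√(C/L) = (139/2)·√(23.8 µF/483 mH) = 0.488.
t_s ≈ 4/(ζω_n) = 0.0278 s.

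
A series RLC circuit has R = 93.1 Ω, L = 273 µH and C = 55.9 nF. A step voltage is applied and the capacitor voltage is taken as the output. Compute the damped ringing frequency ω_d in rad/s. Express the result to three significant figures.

For a series RLC circuit (capacitor voltage as output), ω_n = 1/√(LC) = 1/√(273 µH · 55.9 nF) = 256000 rad/s.
ζ = (R/2)·√(C/L) = (93.1/2)·√(55.9 nF/273 µH) = 0.666.
ω_d = ω_n√(1−ζ²) = 191000 rad/s.

ω_d ≈ 191000 rad/s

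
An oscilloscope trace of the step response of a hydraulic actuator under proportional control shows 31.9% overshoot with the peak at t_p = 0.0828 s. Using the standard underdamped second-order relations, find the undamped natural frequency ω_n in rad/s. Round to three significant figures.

ζ from %OS: ζ = |ln 0.319|/√(π²+ln²0.319) = 0.342.
t_p = π/ω_d ⇒ ω_d = 37.9 rad/s; then ω_n = ω_d/√(1−ζ²) = 40.4 rad/s.

ω_n ≈ 40.4 rad/s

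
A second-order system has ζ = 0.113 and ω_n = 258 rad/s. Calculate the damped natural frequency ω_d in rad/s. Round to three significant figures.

ω_d = ω_n√(1−ζ²) = 258·√0.987 = 256 rad/s.

ω_d ≈ 256 rad/s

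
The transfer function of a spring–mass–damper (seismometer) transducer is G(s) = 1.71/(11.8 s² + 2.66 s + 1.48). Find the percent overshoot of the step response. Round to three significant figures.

Dividing through by 11.8: denominator becomes s² + 0.2254 s + 0.1254.
So ω_n = √0.1254 = 0.354 rad/s and ζ = 0.2254/(2·0.354) = 0.318.
%OS = 100 e^{−πζ/√(1−ζ²)} with ζ = 0.318 gives 34.8%.

%OS ≈ 34.8%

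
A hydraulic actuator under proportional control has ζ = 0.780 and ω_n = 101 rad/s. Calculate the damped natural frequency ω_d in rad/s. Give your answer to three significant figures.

ω_d ≈ 63.2 rad/s

ω_d = ω_n√(1−ζ²) = 101·√0.392 = 63.2 rad/s.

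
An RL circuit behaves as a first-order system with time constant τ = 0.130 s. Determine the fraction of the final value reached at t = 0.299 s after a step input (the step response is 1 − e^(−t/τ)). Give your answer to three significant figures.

y/y_∞ ≈ 0.900

y(t)/y_∞ = 1 − e^(−t/τ) = 1 − e^(−0.299/0.130) = 1 − e^(−2.30) = 0.900.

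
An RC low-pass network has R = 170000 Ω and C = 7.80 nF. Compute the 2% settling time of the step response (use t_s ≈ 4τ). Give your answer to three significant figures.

t_s ≈ 0.00530 s

τ = RC = 170000 × 7.80 nF = 0.00133 s.
t_s ≈ 4τ = 0.00530 s.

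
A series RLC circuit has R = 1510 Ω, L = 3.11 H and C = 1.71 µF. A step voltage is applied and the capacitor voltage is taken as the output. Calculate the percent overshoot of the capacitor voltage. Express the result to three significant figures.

%OS ≈ 12.0%

For a series RLC circuit (capacitor voltage as output), ω_n = 1/√(LC) = 1/√(3.11 H · 1.71 µF) = 434 rad/s.
ζ = (R/2)·√(C/L) = (1510/2)·√(1.71 µF/3.11 H) = 0.560.
Overshoot: exp(−π·0.560/√(1−0.560²)) = 0.120, i.e. 12.0%.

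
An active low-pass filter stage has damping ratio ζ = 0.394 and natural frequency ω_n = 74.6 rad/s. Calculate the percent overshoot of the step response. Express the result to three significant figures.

For an underdamped second-order system, %OS = 100·exp(−πζ/√(1−ζ²)).
πζ/√(1−ζ²) = π·0.394/√(1−0.155) = 1.347, so %OS = 100·e^(−1.347) = 26.0%.

%OS ≈ 26.0%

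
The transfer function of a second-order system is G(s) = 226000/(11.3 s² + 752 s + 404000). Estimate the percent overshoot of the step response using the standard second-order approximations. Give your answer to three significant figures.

%OS ≈ 57.0%

Dividing through by 11.3: denominator becomes s² + 66.55 s + 35750.
So ω_n = √35750 = 189 rad/s and ζ = 66.55/(2·189) = 0.176.
Overshoot: exp(−π·0.176/√(1−0.176²)) = 0.570, i.e. 57.0%.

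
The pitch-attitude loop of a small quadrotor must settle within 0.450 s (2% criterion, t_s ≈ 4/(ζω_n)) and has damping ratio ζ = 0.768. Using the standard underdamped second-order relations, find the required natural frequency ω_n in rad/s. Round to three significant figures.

ω_n ≈ 11.6 rad/s

Rearranging t_s ≈ 4/(ζω_n) gives ω_n = 4/(ζ·t_s) = 4/(0.768 × 0.450) = 11.6 rad/s.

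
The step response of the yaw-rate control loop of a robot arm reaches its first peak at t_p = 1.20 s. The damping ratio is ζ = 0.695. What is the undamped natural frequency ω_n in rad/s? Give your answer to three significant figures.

Peak time t_p = π/ω_d, so ω_d = π/t_p = π/1.20 = 2.62 rad/s.
ω_n = ω_d/√(1−ζ²) = 2.62/√0.517 = 3.64 rad/s.

ω_n ≈ 3.64 rad/s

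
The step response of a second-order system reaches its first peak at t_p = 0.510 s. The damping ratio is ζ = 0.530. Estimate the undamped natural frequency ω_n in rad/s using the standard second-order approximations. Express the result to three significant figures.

Peak time t_p = π/ω_d, so ω_d = π/t_p = π/0.510 = 6.16 rad/s.
ω_n = ω_d/√(1−ζ²) = 6.16/√0.719 = 7.26 rad/s.

ω_n ≈ 7.26 rad/s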